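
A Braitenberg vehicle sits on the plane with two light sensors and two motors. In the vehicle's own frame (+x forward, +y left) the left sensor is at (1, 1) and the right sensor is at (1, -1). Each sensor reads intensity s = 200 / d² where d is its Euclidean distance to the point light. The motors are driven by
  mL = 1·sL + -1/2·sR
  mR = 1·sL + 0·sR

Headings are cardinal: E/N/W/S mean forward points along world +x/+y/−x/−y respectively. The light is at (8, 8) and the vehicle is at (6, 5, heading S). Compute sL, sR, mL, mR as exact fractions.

200/17 8 132/17 200/17

left sensor world pos  = (7, 4); dL² = 17
right sensor world pos = (5, 4); dR² = 25
sL = 200/17 = 200/17
sR = 200/25 = 8
mL = 1·sL + -1/2·sR = 132/17
mR = 1·sL + 0·sR = 200/17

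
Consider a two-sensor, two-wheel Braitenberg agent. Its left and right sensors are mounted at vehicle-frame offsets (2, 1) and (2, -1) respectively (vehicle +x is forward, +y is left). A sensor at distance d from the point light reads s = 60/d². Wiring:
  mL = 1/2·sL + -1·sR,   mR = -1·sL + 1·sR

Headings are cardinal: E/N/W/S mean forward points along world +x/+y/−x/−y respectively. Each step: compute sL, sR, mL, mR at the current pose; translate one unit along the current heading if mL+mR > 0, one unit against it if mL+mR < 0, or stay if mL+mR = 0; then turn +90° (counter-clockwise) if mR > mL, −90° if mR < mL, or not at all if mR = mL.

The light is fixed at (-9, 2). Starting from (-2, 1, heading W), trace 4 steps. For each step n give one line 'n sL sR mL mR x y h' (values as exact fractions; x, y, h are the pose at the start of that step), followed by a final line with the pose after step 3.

n=0: pose=(-2,1,W); sL=60/29, sR=12/5; mL=-198/145, mR=48/145; mL+mR=-30/29 → advance -1; mR−mL=246/145 → turn +1·90°
n=1: pose=(-1,1,S); sL=2/3, sR=30/29; mL=-61/87, mR=32/87; mL+mR=-1/3 → advance -1; mR−mL=31/29 → turn +1·90°
n=2: pose=(-1,2,E); sL=60/101, sR=60/101; mL=-30/101, mR=0; mL+mR=-30/101 → advance -1; mR−mL=30/101 → turn +1·90°
n=3: pose=(-2,2,N); sL=3/2, sR=15/17; mL=-9/68, mR=-21/34; mL+mR=-3/4 → advance -1; mR−mL=-33/68 → turn -1·90°

0 60/29 12/5 -198/145 48/145 -2 1 W
1 2/3 30/29 -61/87 32/87 -1 1 S
2 60/101 60/101 -30/101 0 -1 2 E
3 3/2 15/17 -9/68 -21/34 -2 2 N
final -2 1 E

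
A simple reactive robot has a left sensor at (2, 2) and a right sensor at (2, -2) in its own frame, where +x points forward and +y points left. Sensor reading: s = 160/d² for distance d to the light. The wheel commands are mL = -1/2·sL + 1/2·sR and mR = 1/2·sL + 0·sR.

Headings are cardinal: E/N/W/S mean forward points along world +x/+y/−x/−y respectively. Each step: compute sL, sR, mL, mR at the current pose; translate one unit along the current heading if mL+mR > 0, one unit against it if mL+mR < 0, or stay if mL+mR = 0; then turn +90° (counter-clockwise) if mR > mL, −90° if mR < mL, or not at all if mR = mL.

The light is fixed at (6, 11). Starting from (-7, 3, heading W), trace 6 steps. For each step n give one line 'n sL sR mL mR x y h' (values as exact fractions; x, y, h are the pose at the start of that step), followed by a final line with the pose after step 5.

0 32/65 160/261 1024/16965 16/65 -7 3 W
1 40/61 40/89 -560/5429 20/61 -8 3 S
2 160/193 32/53 -1152/10229 80/193 -8 2 E
3 80/137 16/17 416/2329 40/137 -7 2 N
4 32/65 160/261 1024/16965 16/65 -7 3 W
5 40/61 40/89 -560/5429 20/61 -8 3 S
final -8 2 E

n=0: pose=(-7,3,W); sL=32/65, sR=160/261; mL=1024/16965, mR=16/65; mL+mR=80/261 → advance +1; mR−mL=3152/16965 → turn +1·90°
n=1: pose=(-8,3,S); sL=40/61, sR=40/89; mL=-560/5429, mR=20/61; mL+mR=20/89 → advance +1; mR−mL=2340/5429 → turn +1·90°
n=2: pose=(-8,2,E); sL=160/193, sR=32/53; mL=-1152/10229, mR=80/193; mL+mR=16/53 → advance +1; mR−mL=5392/10229 → turn +1·90°
n=3: pose=(-7,2,N); sL=80/137, sR=16/17; mL=416/2329, mR=40/137; mL+mR=8/17 → advance +1; mR−mL=264/2329 → turn +1·90°
n=4: pose=(-7,3,W); sL=32/65, sR=160/261; mL=1024/16965, mR=16/65; mL+mR=80/261 → advance +1; mR−mL=3152/16965 → turn +1·90°
n=5: pose=(-8,3,S); sL=40/61, sR=40/89; mL=-560/5429, mR=20/61; mL+mR=20/89 → advance +1; mR−mL=2340/5429 → turn +1·90°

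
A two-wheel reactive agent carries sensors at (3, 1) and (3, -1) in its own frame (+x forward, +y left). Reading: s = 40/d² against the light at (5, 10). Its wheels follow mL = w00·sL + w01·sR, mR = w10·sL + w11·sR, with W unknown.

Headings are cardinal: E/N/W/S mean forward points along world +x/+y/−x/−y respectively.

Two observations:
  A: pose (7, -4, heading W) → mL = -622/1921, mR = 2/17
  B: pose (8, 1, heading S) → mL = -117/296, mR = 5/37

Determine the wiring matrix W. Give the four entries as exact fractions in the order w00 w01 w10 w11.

-1/2 -1 0 1/2

obs A: pose=(7,-4,W) → sL=20/113, sR=4/17, mL=-622/1921, mR=2/17
obs B: pose=(8,1,S) → sL=1/4, sR=10/37, mL=-117/296, mR=5/37
sensor matrix S = [[20/113, 4/17], [1/4, 10/37]]; det S = -781/71077
solve [mL_A; mL_B] = S·[w00; w01] and [mR_A; mR_B] = S·[w10; w11]:
  w00 = -1/2, w01 = -1, w10 = 0, w11 = 1/2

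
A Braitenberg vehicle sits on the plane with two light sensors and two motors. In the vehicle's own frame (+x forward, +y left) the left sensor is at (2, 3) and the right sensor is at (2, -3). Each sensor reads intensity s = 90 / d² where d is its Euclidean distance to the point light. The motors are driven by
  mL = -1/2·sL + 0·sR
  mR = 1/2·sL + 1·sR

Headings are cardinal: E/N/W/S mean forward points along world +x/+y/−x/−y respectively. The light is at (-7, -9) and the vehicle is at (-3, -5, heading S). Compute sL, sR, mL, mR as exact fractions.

left sensor world pos  = (0, -7); dL² = 53
right sensor world pos = (-6, -7); dR² = 5
sL = 90/53 = 90/53
sR = 90/5 = 18
mL = -1/2·sL + 0·sR = -45/53
mR = 1/2·sL + 1·sR = 999/53

90/53 18 -45/53 999/53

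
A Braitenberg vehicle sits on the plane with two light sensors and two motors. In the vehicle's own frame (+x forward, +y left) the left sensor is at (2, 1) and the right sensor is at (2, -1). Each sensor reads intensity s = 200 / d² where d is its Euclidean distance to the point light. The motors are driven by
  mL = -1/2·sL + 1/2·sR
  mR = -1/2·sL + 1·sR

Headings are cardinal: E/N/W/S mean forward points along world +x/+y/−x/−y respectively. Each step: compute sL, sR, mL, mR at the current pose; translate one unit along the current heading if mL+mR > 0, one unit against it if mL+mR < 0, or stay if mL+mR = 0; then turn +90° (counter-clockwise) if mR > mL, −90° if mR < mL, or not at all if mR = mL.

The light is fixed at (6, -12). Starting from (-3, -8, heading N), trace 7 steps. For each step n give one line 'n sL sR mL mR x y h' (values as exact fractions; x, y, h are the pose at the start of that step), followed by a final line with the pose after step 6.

0 25/17 2 9/34 43/34 -3 -8 N
1 200/137 200/157 -2000/21509 11700/21509 -3 -7 W
2 20/9 20/13 -40/117 50/117 -4 -7 S
3 200/89 200/73 1600/6497 10500/6497 -4 -8 E
4 25/17 2 9/34 43/34 -3 -8 N
5 200/137 200/157 -2000/21509 11700/21509 -3 -7 W
6 20/9 20/13 -40/117 50/117 -4 -7 S
final -4 -8 E

n=0: pose=(-3,-8,N); sL=25/17, sR=2; mL=9/34, mR=43/34; mL+mR=26/17 → advance +1; mR−mL=1 → turn +1·90°
n=1: pose=(-3,-7,W); sL=200/137, sR=200/157; mL=-2000/21509, mR=11700/21509; mL+mR=9700/21509 → advance +1; mR−mL=100/157 → turn +1·90°
n=2: pose=(-4,-7,S); sL=20/9, sR=20/13; mL=-40/117, mR=50/117; mL+mR=10/117 → advance +1; mR−mL=10/13 → turn +1·90°
n=3: pose=(-4,-8,E); sL=200/89, sR=200/73; mL=1600/6497, mR=10500/6497; mL+mR=12100/6497 → advance +1; mR−mL=100/73 → turn +1·90°
n=4: pose=(-3,-8,N); sL=25/17, sR=2; mL=9/34, mR=43/34; mL+mR=26/17 → advance +1; mR−mL=1 → turn +1·90°
n=5: pose=(-3,-7,W); sL=200/137, sR=200/157; mL=-2000/21509, mR=11700/21509; mL+mR=9700/21509 → advance +1; mR−mL=100/157 → turn +1·90°
n=6: pose=(-4,-7,S); sL=20/9, sR=20/13; mL=-40/117, mR=50/117; mL+mR=10/117 → advance +1; mR−mL=10/13 → turn +1·90°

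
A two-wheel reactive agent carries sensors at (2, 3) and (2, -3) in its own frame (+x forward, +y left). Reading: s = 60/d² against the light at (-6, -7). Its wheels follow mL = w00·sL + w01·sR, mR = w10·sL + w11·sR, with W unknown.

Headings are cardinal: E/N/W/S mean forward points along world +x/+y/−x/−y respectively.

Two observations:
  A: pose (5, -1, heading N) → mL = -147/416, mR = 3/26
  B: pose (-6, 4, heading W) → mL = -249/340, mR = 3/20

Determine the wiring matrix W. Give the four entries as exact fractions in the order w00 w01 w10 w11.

-1 1/2 0 1/2

obs A: pose=(5,-1,N) → sL=15/32, sR=3/13, mL=-147/416, mR=3/26
obs B: pose=(-6,4,W) → sL=15/17, sR=3/10, mL=-249/340, mR=3/20
sensor matrix S = [[15/32, 3/13], [15/17, 3/10]]; det S = -891/14144
solve [mL_A; mL_B] = S·[w00; w01] and [mR_A; mR_B] = S·[w10; w11]:
  w00 = -1, w01 = 1/2, w10 = 0, w11 = 1/2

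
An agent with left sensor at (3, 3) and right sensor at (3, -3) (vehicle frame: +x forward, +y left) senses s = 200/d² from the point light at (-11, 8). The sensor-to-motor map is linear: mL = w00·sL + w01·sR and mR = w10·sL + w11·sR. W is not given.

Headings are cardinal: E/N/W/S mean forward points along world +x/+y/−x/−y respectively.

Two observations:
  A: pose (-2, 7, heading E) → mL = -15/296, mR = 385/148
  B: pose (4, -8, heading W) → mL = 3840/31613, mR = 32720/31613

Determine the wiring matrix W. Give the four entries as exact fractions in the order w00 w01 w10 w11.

-1/2 1/2 1 1

obs A: pose=(-2,7,E) → sL=50/37, sR=5/4, mL=-15/296, mR=385/148
obs B: pose=(4,-8,W) → sL=40/101, sR=200/313, mL=3840/31613, mR=32720/31613
sensor matrix S = [[50/37, 5/4], [40/101, 200/313]]; det S = 430950/1169681
solve [mL_A; mL_B] = S·[w00; w01] and [mR_A; mR_B] = S·[w10; w11]:
  w00 = -1/2, w01 = 1/2, w10 = 1, w11 = 1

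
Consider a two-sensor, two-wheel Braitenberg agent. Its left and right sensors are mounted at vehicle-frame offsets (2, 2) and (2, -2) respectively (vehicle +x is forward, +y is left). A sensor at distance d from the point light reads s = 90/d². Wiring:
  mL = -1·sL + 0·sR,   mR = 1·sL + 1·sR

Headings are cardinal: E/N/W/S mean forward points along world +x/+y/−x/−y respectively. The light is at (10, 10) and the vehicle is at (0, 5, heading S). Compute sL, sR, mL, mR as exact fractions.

90/113 90/193 -90/113 27540/21809

left sensor world pos  = (2, 3); dL² = 113
right sensor world pos = (-2, 3); dR² = 193
sL = 90/113 = 90/113
sR = 90/193 = 90/193
mL = -1·sL + 0·sR = -90/113
mR = 1·sL + 1·sR = 27540/21809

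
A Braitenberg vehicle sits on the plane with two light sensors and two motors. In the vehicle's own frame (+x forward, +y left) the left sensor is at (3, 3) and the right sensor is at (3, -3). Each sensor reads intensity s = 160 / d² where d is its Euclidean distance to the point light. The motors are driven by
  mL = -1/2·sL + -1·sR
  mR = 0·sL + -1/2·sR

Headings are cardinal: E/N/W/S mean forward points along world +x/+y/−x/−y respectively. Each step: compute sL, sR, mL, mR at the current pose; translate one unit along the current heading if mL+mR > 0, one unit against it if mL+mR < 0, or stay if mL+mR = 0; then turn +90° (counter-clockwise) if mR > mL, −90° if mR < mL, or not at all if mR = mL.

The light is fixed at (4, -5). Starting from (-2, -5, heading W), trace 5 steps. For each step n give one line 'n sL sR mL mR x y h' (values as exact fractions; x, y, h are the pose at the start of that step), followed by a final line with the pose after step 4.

n=0: pose=(-2,-5,W); sL=16/9, sR=16/9; mL=-8/3, mR=-8/9; mL+mR=-32/9 → advance -1; mR−mL=16/9 → turn +1·90°
n=1: pose=(-1,-5,S); sL=160/13, sR=160/73; mL=-7920/949, mR=-80/73; mL+mR=-8960/949 → advance -1; mR−mL=6880/949 → turn +1·90°
n=2: pose=(-1,-4,E); sL=8, sR=20; mL=-24, mR=-10; mL+mR=-34 → advance -1; mR−mL=14 → turn +1·90°
n=3: pose=(-2,-4,N); sL=160/97, sR=32/5; mL=-3504/485, mR=-16/5; mL+mR=-5056/485 → advance -1; mR−mL=1952/485 → turn +1·90°
n=4: pose=(-2,-5,W); sL=16/9, sR=16/9; mL=-8/3, mR=-8/9; mL+mR=-32/9 → advance -1; mR−mL=16/9 → turn +1·90°

0 16/9 16/9 -8/3 -8/9 -2 -5 W
1 160/13 160/73 -7920/949 -80/73 -1 -5 S
2 8 20 -24 -10 -1 -4 E
3 160/97 32/5 -3504/485 -16/5 -2 -4 N
4 16/9 16/9 -8/3 -8/9 -2 -5 W
final -1 -5 S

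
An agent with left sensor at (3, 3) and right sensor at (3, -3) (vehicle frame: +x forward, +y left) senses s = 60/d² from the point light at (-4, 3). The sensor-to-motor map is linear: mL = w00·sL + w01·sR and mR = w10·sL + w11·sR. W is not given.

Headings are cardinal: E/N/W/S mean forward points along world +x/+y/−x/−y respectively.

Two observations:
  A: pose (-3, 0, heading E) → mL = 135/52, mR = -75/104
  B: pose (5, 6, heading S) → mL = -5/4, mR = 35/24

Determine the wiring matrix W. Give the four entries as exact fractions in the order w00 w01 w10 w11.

1 -1 -1/2 1

obs A: pose=(-3,0,E) → sL=15/4, sR=15/13, mL=135/52, mR=-75/104
obs B: pose=(5,6,S) → sL=5/12, sR=5/3, mL=-5/4, mR=35/24
sensor matrix S = [[15/4, 15/13], [5/12, 5/3]]; det S = 75/13
solve [mL_A; mL_B] = S·[w00; w01] and [mR_A; mR_B] = S·[w10; w11]:
  w00 = 1, w01 = -1, w10 = -1/2, w11 = 1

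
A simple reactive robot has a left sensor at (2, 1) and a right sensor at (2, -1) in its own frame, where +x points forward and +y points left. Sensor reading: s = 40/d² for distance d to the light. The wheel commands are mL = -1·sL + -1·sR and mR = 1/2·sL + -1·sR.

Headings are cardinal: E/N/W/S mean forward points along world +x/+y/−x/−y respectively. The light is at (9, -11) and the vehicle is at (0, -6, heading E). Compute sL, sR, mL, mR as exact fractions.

8/17 8/13 -240/221 -84/221

left sensor world pos  = (2, -5); dL² = 85
right sensor world pos = (2, -7); dR² = 65
sL = 40/85 = 8/17
sR = 40/65 = 8/13
mL = -1·sL + -1·sR = -240/221
mR = 1/2·sL + -1·sR = -84/221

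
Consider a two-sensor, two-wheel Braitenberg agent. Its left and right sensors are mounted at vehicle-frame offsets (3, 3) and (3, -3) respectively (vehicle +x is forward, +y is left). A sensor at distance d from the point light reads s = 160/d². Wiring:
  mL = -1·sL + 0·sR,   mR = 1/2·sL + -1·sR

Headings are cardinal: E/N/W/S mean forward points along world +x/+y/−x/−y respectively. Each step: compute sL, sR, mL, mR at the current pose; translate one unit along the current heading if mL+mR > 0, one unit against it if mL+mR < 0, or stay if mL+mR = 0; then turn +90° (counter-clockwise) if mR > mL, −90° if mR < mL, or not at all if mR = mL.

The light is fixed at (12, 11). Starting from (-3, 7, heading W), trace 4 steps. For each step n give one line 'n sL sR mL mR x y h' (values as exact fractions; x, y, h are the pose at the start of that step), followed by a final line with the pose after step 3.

0 160/373 32/65 -160/373 -6736/24245 -3 7 W
1 16/17 80/169 -16/17 -8/2873 -2 7 S
2 160/121 160/157 -160/121 -6800/18997 -2 8 E
3 40/81 10/9 -40/81 -70/81 -3 8 N
final -3 7 E

n=0: pose=(-3,7,W); sL=160/373, sR=32/65; mL=-160/373, mR=-6736/24245; mL+mR=-17136/24245 → advance -1; mR−mL=3664/24245 → turn +1·90°
n=1: pose=(-2,7,S); sL=16/17, sR=80/169; mL=-16/17, mR=-8/2873; mL+mR=-2712/2873 → advance -1; mR−mL=2696/2873 → turn +1·90°
n=2: pose=(-2,8,E); sL=160/121, sR=160/157; mL=-160/121, mR=-6800/18997; mL+mR=-31920/18997 → advance -1; mR−mL=18320/18997 → turn +1·90°
n=3: pose=(-3,8,N); sL=40/81, sR=10/9; mL=-40/81, mR=-70/81; mL+mR=-110/81 → advance -1; mR−mL=-10/27 → turn -1·90°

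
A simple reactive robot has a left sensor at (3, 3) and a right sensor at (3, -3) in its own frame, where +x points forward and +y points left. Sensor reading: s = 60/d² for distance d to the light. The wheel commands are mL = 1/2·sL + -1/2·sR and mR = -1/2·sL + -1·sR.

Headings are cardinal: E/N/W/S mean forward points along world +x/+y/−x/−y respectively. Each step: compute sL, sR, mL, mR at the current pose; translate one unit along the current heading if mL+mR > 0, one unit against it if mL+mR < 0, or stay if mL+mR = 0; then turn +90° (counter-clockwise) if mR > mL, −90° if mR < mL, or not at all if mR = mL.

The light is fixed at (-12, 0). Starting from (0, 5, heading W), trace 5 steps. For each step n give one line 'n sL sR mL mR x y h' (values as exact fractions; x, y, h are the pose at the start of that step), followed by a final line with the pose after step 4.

n=0: pose=(0,5,W); sL=12/17, sR=12/29; mL=72/493, mR=-378/493; mL+mR=-18/29 → advance -1; mR−mL=-450/493 → turn -1·90°
n=1: pose=(1,5,N); sL=15/41, sR=3/16; mL=117/1312, mR=-243/656; mL+mR=-9/32 → advance -1; mR−mL=-603/1312 → turn -1·90°
n=2: pose=(1,4,E); sL=12/61, sR=60/257; mL=-288/15677, mR=-5202/15677; mL+mR=-90/257 → advance -1; mR−mL=-4914/15677 → turn -1·90°
n=3: pose=(0,4,S); sL=30/113, sR=30/41; mL=-1080/4633, mR=-4005/4633; mL+mR=-45/41 → advance -1; mR−mL=-2925/4633 → turn -1·90°
n=4: pose=(0,5,W); sL=12/17, sR=12/29; mL=72/493, mR=-378/493; mL+mR=-18/29 → advance -1; mR−mL=-450/493 → turn -1·90°

0 12/17 12/29 72/493 -378/493 0 5 W
1 15/41 3/16 117/1312 -243/656 1 5 N
2 12/61 60/257 -288/15677 -5202/15677 1 4 E
3 30/113 30/41 -1080/4633 -4005/4633 0 4 S
4 12/17 12/29 72/493 -378/493 0 5 W
final 1 5 N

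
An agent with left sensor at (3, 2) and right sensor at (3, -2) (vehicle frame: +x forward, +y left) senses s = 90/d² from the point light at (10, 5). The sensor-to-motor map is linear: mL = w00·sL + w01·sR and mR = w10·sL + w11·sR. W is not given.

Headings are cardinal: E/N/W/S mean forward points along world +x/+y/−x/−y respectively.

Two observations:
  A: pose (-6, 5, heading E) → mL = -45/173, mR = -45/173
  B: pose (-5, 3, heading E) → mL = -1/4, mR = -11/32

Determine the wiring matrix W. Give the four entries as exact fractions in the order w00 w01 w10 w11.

obs A: pose=(-6,5,E) → sL=90/173, sR=90/173, mL=-45/173, mR=-45/173
obs B: pose=(-5,3,E) → sL=5/8, sR=9/16, mL=-1/4, mR=-11/32
sensor matrix S = [[90/173, 90/173], [5/8, 9/16]]; det S = -45/1384
solve [mL_A; mL_B] = S·[w00; w01] and [mR_A; mR_B] = S·[w10; w11]:
  w00 = 1/2, w01 = -1, w10 = -1, w11 = 1/2

1/2 -1 -1 1/2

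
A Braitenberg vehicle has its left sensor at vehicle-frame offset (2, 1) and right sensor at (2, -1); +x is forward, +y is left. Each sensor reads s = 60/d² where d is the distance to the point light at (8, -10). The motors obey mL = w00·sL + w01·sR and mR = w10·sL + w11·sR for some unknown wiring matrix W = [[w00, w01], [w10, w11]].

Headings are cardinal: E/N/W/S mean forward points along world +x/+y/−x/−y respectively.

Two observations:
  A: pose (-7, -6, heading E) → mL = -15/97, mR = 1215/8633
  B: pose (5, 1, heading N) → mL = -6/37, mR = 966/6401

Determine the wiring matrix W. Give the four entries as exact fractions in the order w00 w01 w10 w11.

-1/2 0 1 -1/2

obs A: pose=(-7,-6,E) → sL=30/97, sR=30/89, mL=-15/97, mR=1215/8633
obs B: pose=(5,1,N) → sL=12/37, sR=60/173, mL=-6/37, mR=966/6401
sensor matrix S = [[30/97, 30/89], [12/37, 60/173]]; det S = -113760/55259833
solve [mL_A; mL_B] = S·[w00; w01] and [mR_A; mR_B] = S·[w10; w11]:
  w00 = -1/2, w01 = 0, w10 = 1, w11 = -1/2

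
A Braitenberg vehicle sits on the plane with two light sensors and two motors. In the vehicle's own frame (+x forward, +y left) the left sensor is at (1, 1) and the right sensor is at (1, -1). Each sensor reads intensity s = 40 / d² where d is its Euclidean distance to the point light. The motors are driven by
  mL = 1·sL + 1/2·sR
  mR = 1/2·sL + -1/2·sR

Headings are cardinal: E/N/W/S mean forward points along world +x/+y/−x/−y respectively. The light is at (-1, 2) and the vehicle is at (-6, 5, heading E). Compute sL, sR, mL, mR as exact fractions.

left sensor world pos  = (-5, 6); dL² = 32
right sensor world pos = (-5, 4); dR² = 20
sL = 40/32 = 5/4
sR = 40/20 = 2
mL = 1·sL + 1/2·sR = 9/4
mR = 1/2·sL + -1/2·sR = -3/8

5/4 2 9/4 -3/8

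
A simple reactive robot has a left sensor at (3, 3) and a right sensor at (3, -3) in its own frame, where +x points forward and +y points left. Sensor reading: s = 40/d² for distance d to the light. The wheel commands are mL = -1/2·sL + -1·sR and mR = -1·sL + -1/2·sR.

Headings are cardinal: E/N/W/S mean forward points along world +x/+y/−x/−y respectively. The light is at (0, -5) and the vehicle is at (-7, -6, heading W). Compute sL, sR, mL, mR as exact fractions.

left sensor world pos  = (-10, -9); dL² = 116
right sensor world pos = (-10, -3); dR² = 104
sL = 40/116 = 10/29
sR = 40/104 = 5/13
mL = -1/2·sL + -1·sR = -210/377
mR = -1·sL + -1/2·sR = -405/754

10/29 5/13 -210/377 -405/754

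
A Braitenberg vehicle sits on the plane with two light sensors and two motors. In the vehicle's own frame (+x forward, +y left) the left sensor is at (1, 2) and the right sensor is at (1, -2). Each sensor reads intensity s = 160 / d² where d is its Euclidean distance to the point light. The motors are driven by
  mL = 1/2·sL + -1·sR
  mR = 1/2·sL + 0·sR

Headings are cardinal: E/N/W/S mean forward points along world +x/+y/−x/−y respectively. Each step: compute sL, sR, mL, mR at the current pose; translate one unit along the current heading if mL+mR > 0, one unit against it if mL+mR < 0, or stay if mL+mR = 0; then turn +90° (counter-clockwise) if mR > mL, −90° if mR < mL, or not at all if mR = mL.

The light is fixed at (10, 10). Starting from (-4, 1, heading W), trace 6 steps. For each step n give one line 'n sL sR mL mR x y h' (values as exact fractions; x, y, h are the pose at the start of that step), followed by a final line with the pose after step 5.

n=0: pose=(-4,1,W); sL=80/173, sR=80/137; mL=-8360/23701, mR=40/173; mL+mR=-2880/23701 → advance -1; mR−mL=80/137 → turn +1·90°
n=1: pose=(-3,1,S); sL=160/221, sR=32/65; mL=-144/1105, mR=80/221; mL+mR=256/1105 → advance +1; mR−mL=32/65 → turn +1·90°
n=2: pose=(-3,0,E); sL=10/13, sR=5/9; mL=-20/117, mR=5/13; mL+mR=25/117 → advance +1; mR−mL=5/9 → turn +1·90°
n=3: pose=(-2,0,N); sL=160/277, sR=160/181; mL=-29840/50137, mR=80/277; mL+mR=-15360/50137 → advance -1; mR−mL=160/181 → turn +1·90°
n=4: pose=(-2,-1,W); sL=80/169, sR=16/25; mL=-1704/4225, mR=40/169; mL+mR=-704/4225 → advance -1; mR−mL=16/25 → turn +1·90°
n=5: pose=(-1,-1,S); sL=32/45, sR=160/313; mL=-2192/14085, mR=16/45; mL+mR=2816/14085 → advance +1; mR−mL=160/313 → turn +1·90°

0 80/173 80/137 -8360/23701 40/173 -4 1 W
1 160/221 32/65 -144/1105 80/221 -3 1 S
2 10/13 5/9 -20/117 5/13 -3 0 E
3 160/277 160/181 -29840/50137 80/277 -2 0 N
4 80/169 16/25 -1704/4225 40/169 -2 -1 W
5 32/45 160/313 -2192/14085 16/45 -1 -1 S
final -1 -2 E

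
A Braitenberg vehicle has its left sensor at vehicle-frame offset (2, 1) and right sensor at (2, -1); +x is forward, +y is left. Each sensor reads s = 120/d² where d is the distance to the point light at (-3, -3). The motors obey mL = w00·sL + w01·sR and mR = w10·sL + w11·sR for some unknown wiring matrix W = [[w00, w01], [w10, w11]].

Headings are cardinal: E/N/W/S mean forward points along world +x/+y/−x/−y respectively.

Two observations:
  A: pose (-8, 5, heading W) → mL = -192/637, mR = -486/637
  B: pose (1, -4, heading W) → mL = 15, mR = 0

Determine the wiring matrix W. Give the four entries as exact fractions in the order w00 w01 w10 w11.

obs A: pose=(-8,5,W) → sL=60/49, sR=12/13, mL=-192/637, mR=-486/637
obs B: pose=(1,-4,W) → sL=15, sR=30, mL=15, mR=0
sensor matrix S = [[60/49, 12/13], [15, 30]]; det S = 14580/637
solve [mL_A; mL_B] = S·[w00; w01] and [mR_A; mR_B] = S·[w10; w11]:
  w00 = -1, w01 = 1, w10 = -1, w11 = 1/2

-1 1 -1 1/2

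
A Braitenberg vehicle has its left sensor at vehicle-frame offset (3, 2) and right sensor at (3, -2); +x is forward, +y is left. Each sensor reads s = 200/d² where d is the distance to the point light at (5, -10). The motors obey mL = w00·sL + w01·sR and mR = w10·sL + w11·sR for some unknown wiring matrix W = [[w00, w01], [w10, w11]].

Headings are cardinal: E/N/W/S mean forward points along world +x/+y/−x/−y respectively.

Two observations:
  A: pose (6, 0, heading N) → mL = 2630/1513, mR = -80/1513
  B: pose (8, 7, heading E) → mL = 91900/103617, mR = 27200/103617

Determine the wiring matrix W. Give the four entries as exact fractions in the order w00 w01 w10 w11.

1 1/2 -1 1

obs A: pose=(6,0,N) → sL=20/17, sR=100/89, mL=2630/1513, mR=-80/1513
obs B: pose=(8,7,E) → sL=200/397, sR=200/261, mL=91900/103617, mR=27200/103617
sensor matrix S = [[20/17, 100/89], [200/397, 200/261]]; det S = 52592000/156772521
solve [mL_A; mL_B] = S·[w00; w01] and [mR_A; mR_B] = S·[w10; w11]:
  w00 = 1, w01 = 1/2, w10 = -1, w11 = 1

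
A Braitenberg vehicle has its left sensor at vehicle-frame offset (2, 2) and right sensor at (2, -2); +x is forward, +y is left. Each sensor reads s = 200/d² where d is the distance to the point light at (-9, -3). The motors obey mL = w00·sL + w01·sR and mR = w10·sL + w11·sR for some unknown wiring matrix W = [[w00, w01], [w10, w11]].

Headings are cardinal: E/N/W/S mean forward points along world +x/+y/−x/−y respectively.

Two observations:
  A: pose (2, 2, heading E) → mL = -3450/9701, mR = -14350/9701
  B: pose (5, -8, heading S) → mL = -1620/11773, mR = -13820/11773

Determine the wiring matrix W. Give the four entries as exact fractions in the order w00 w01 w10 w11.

obs A: pose=(2,2,E) → sL=100/109, sR=100/89, mL=-3450/9701, mR=-14350/9701
obs B: pose=(5,-8,S) → sL=40/61, sR=200/193, mL=-1620/11773, mR=-13820/11773
sensor matrix S = [[100/109, 100/89], [40/61, 200/193]]; det S = 24432000/114209873
solve [mL_A; mL_B] = S·[w00; w01] and [mR_A; mR_B] = S·[w10; w11]:
  w00 = -1, w01 = 1/2, w10 = -1, w11 = -1/2

-1 1/2 -1 -1/2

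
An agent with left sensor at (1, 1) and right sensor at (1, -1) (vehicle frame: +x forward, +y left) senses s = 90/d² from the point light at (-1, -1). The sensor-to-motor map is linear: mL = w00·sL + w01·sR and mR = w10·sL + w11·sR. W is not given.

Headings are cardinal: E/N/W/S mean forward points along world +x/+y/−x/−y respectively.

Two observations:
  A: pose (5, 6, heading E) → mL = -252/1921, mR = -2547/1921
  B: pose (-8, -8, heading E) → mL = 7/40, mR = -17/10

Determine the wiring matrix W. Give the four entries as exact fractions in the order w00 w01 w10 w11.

obs A: pose=(5,6,E) → sL=90/113, sR=18/17, mL=-252/1921, mR=-2547/1921
obs B: pose=(-8,-8,E) → sL=5/4, sR=9/10, mL=7/40, mR=-17/10
sensor matrix S = [[90/113, 18/17], [5/4, 9/10]]; det S = -2331/3842
solve [mL_A; mL_B] = S·[w00; w01] and [mR_A; mR_B] = S·[w10; w11]:
  w00 = 1/2, w01 = -1/2, w10 = -1, w11 = -1/2

1/2 -1/2 -1 -1/2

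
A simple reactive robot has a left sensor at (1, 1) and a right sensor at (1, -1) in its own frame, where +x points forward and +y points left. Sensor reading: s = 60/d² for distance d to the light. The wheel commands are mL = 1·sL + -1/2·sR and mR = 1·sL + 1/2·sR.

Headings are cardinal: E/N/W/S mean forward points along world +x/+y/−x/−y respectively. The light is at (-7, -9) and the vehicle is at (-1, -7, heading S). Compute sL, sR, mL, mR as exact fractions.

6/5 30/13 3/65 153/65

left sensor world pos  = (0, -8); dL² = 50
right sensor world pos = (-2, -8); dR² = 26
sL = 60/50 = 6/5
sR = 60/26 = 30/13
mL = 1·sL + -1/2·sR = 3/65
mR = 1·sL + 1/2·sR = 153/65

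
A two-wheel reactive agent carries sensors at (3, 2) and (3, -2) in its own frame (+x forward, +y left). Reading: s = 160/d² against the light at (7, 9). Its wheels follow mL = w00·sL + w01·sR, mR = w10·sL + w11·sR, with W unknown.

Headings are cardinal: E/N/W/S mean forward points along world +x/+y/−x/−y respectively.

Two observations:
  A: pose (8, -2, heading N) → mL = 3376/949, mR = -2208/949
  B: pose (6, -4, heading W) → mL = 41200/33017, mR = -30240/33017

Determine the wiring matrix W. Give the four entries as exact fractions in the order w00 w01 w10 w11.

1 1/2 -1/2 -1/2

obs A: pose=(8,-2,N) → sL=32/13, sR=160/73, mL=3376/949, mR=-2208/949
obs B: pose=(6,-4,W) → sL=160/241, sR=160/137, mL=41200/33017, mR=-30240/33017
sensor matrix S = [[32/13, 160/73], [160/241, 160/137]]; det S = 44482560/31333133
solve [mL_A; mL_B] = S·[w00; w01] and [mR_A; mR_B] = S·[w10; w11]:
  w00 = 1, w01 = 1/2, w10 = -1/2, w11 = -1/2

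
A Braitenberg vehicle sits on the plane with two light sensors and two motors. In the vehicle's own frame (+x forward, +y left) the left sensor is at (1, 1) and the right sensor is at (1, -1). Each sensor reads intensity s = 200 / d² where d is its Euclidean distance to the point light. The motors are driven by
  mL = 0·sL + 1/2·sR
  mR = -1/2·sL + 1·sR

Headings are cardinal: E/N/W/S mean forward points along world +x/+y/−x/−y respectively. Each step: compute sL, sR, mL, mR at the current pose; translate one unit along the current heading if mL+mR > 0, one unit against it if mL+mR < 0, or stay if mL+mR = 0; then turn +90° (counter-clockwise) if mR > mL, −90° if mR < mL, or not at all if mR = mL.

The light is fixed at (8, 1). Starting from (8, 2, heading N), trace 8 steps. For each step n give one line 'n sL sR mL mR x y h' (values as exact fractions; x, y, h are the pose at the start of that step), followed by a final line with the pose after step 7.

n=0: pose=(8,2,N); sL=40, sR=40; mL=20, mR=20; mL+mR=40 → advance +1; mR−mL=0 → turn +0·90°
n=1: pose=(8,3,N); sL=20, sR=20; mL=10, mR=10; mL+mR=20 → advance +1; mR−mL=0 → turn +0·90°
n=2: pose=(8,4,N); sL=200/17, sR=200/17; mL=100/17, mR=100/17; mL+mR=200/17 → advance +1; mR−mL=0 → turn +0·90°
n=3: pose=(8,5,N); sL=100/13, sR=100/13; mL=50/13, mR=50/13; mL+mR=100/13 → advance +1; mR−mL=0 → turn +0·90°
n=4: pose=(8,6,N); sL=200/37, sR=200/37; mL=100/37, mR=100/37; mL+mR=200/37 → advance +1; mR−mL=0 → turn +0·90°
n=5: pose=(8,7,N); sL=4, sR=4; mL=2, mR=2; mL+mR=4 → advance +1; mR−mL=0 → turn +0·90°
n=6: pose=(8,8,N); sL=40/13, sR=40/13; mL=20/13, mR=20/13; mL+mR=40/13 → advance +1; mR−mL=0 → turn +0·90°
n=7: pose=(8,9,N); sL=100/41, sR=100/41; mL=50/41, mR=50/41; mL+mR=100/41 → advance +1; mR−mL=0 → turn +0·90°

0 40 40 20 20 8 2 N
1 20 20 10 10 8 3 N
2 200/17 200/17 100/17 100/17 8 4 N
3 100/13 100/13 50/13 50/13 8 5 N
4 200/37 200/37 100/37 100/37 8 6 N
5 4 4 2 2 8 7 N
6 40/13 40/13 20/13 20/13 8 8 N
7 100/41 100/41 50/41 50/41 8 9 N
final 8 10 N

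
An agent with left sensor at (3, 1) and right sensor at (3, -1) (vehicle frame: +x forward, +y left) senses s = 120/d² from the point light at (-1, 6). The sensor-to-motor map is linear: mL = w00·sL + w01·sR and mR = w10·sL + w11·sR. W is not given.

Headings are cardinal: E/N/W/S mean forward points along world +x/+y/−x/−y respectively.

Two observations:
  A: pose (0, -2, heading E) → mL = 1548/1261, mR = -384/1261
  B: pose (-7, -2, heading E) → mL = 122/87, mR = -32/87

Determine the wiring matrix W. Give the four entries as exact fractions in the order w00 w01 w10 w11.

1 -1/2 -1/2 1/2

obs A: pose=(0,-2,E) → sL=24/13, sR=120/97, mL=1548/1261, mR=-384/1261
obs B: pose=(-7,-2,E) → sL=60/29, sR=4/3, mL=122/87, mR=-32/87
sensor matrix S = [[24/13, 120/97], [60/29, 4/3]]; det S = -3584/36569
solve [mL_A; mL_B] = S·[w00; w01] and [mR_A; mR_B] = S·[w10; w11]:
  w00 = 1, w01 = -1/2, w10 = -1/2, w11 = 1/2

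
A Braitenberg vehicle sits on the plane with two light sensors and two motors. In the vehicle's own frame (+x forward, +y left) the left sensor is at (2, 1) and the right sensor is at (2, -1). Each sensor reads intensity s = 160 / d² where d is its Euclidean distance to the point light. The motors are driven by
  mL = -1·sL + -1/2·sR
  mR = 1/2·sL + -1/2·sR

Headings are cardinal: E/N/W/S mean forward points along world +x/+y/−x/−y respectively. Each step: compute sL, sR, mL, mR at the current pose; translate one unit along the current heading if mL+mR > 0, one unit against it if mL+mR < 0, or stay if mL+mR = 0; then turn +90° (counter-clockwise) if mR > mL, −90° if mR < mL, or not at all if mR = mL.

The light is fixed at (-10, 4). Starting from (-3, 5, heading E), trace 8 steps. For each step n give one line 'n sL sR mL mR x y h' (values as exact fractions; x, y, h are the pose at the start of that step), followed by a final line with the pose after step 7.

0 32/17 160/81 -3952/1377 -64/1377 -3 5 E
1 80/17 80/29 -3000/493 480/493 -4 5 N
2 160/17 160/17 -240/17 0 -4 4 W
3 40/17 4 -74/17 -14/17 -3 4 S
4 32/17 160/81 -3952/1377 -64/1377 -3 5 E
5 80/17 80/29 -3000/493 480/493 -4 5 N
6 160/17 160/17 -240/17 0 -4 4 W
7 40/17 4 -74/17 -14/17 -3 4 S
final -3 5 E

n=0: pose=(-3,5,E); sL=32/17, sR=160/81; mL=-3952/1377, mR=-64/1377; mL+mR=-4016/1377 → advance -1; mR−mL=48/17 → turn +1·90°
n=1: pose=(-4,5,N); sL=80/17, sR=80/29; mL=-3000/493, mR=480/493; mL+mR=-2520/493 → advance -1; mR−mL=120/17 → turn +1·90°
n=2: pose=(-4,4,W); sL=160/17, sR=160/17; mL=-240/17, mR=0; mL+mR=-240/17 → advance -1; mR−mL=240/17 → turn +1·90°
n=3: pose=(-3,4,S); sL=40/17, sR=4; mL=-74/17, mR=-14/17; mL+mR=-88/17 → advance -1; mR−mL=60/17 → turn +1·90°
n=4: pose=(-3,5,E); sL=32/17, sR=160/81; mL=-3952/1377, mR=-64/1377; mL+mR=-4016/1377 → advance -1; mR−mL=48/17 → turn +1·90°
n=5: pose=(-4,5,N); sL=80/17, sR=80/29; mL=-3000/493, mR=480/493; mL+mR=-2520/493 → advance -1; mR−mL=120/17 → turn +1·90°
n=6: pose=(-4,4,W); sL=160/17, sR=160/17; mL=-240/17, mR=0; mL+mR=-240/17 → advance -1; mR−mL=240/17 → turn +1·90°
n=7: pose=(-3,4,S); sL=40/17, sR=4; mL=-74/17, mR=-14/17; mL+mR=-88/17 → advance -1; mR−mL=60/17 → turn +1·90°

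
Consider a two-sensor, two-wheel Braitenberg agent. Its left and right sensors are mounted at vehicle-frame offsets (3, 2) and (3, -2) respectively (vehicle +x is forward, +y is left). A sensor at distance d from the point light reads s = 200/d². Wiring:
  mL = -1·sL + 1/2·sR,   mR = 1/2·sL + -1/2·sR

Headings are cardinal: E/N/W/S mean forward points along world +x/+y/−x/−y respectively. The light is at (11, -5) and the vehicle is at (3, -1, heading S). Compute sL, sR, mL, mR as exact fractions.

200/37 200/101 -16500/3737 6400/3737

left sensor world pos  = (5, -4); dL² = 37
right sensor world pos = (1, -4); dR² = 101
sL = 200/37 = 200/37
sR = 200/101 = 200/101
mL = -1·sL + 1/2·sR = -16500/3737
mR = 1/2·sL + -1/2·sR = 6400/3737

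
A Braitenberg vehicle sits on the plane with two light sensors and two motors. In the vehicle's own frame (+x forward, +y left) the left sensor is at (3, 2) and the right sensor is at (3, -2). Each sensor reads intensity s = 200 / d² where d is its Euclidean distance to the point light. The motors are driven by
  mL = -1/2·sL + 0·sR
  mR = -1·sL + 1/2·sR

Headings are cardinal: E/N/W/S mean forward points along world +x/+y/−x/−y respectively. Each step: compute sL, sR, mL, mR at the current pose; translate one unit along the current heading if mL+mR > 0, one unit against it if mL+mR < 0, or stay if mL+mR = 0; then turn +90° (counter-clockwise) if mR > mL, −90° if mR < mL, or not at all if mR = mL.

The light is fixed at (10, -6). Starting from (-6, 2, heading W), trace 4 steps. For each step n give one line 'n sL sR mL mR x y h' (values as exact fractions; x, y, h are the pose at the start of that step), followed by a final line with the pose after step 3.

0 200/397 200/461 -100/397 -52500/183017 -6 2 W
1 20/41 20/29 -10/41 -170/1189 -5 2 N
2 200/349 40/81 -100/349 -9220/28269 -5 1 W
3 50/89 50/61 -25/89 -825/5429 -4 1 N
final -4 0 W

n=0: pose=(-6,2,W); sL=200/397, sR=200/461; mL=-100/397, mR=-52500/183017; mL+mR=-98600/183017 → advance -1; mR−mL=-6400/183017 → turn -1·90°
n=1: pose=(-5,2,N); sL=20/41, sR=20/29; mL=-10/41, mR=-170/1189; mL+mR=-460/1189 → advance -1; mR−mL=120/1189 → turn +1·90°
n=2: pose=(-5,1,W); sL=200/349, sR=40/81; mL=-100/349, mR=-9220/28269; mL+mR=-17320/28269 → advance -1; mR−mL=-1120/28269 → turn -1·90°
n=3: pose=(-4,1,N); sL=50/89, sR=50/61; mL=-25/89, mR=-825/5429; mL+mR=-2350/5429 → advance -1; mR−mL=700/5429 → turn +1·90°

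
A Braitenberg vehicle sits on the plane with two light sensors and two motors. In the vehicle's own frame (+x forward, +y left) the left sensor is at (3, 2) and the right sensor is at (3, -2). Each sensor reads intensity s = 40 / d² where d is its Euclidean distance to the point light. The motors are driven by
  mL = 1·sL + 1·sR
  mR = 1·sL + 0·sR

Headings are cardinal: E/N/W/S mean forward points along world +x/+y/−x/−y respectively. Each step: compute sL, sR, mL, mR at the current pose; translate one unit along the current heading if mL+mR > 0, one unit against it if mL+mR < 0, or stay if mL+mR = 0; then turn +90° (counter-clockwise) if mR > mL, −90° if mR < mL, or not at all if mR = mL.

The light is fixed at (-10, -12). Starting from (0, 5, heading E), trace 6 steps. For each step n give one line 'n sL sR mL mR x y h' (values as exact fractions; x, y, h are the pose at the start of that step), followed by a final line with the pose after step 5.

0 4/53 20/197 1848/10441 4/53 0 5 E
1 8/73 40/277 5136/20221 8/73 1 5 S
2 2/13 10/97 324/1261 2/13 1 4 W
3 8/85 8/101 1488/8585 8/85 0 4 N
4 4/53 20/197 1848/10441 4/53 0 5 E
5 8/73 40/277 5136/20221 8/73 1 5 S
final 1 4 W

n=0: pose=(0,5,E); sL=4/53, sR=20/197; mL=1848/10441, mR=4/53; mL+mR=2636/10441 → advance +1; mR−mL=-20/197 → turn -1·90°
n=1: pose=(1,5,S); sL=8/73, sR=40/277; mL=5136/20221, mR=8/73; mL+mR=7352/20221 → advance +1; mR−mL=-40/277 → turn -1·90°
n=2: pose=(1,4,W); sL=2/13, sR=10/97; mL=324/1261, mR=2/13; mL+mR=518/1261 → advance +1; mR−mL=-10/97 → turn -1·90°
n=3: pose=(0,4,N); sL=8/85, sR=8/101; mL=1488/8585, mR=8/85; mL+mR=2296/8585 → advance +1; mR−mL=-8/101 → turn -1·90°
n=4: pose=(0,5,E); sL=4/53, sR=20/197; mL=1848/10441, mR=4/53; mL+mR=2636/10441 → advance +1; mR−mL=-20/197 → turn -1·90°
n=5: pose=(1,5,S); sL=8/73, sR=40/277; mL=5136/20221, mR=8/73; mL+mR=7352/20221 → advance +1; mR−mL=-40/277 → turn -1·90°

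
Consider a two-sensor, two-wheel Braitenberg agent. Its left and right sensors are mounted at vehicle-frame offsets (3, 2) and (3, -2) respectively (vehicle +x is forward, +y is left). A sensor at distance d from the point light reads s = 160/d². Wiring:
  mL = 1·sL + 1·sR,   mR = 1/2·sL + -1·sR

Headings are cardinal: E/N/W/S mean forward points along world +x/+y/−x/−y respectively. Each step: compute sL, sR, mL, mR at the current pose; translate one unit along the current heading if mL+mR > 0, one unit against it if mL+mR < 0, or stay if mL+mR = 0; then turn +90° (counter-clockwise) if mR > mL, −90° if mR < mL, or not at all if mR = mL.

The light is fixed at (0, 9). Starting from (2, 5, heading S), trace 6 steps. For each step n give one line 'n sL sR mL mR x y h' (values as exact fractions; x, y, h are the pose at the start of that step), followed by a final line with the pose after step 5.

n=0: pose=(2,5,S); sL=32/13, sR=160/49; mL=3648/637, mR=-1296/637; mL+mR=48/13 → advance +1; mR−mL=-4944/637 → turn -1·90°
n=1: pose=(2,4,W); sL=16/5, sR=16; mL=96/5, mR=-72/5; mL+mR=24/5 → advance +1; mR−mL=-168/5 → turn -1·90°
n=2: pose=(1,4,N); sL=32, sR=160/13; mL=576/13, mR=48/13; mL+mR=48 → advance +1; mR−mL=-528/13 → turn -1·90°
n=3: pose=(1,5,E); sL=8, sR=40/13; mL=144/13, mR=12/13; mL+mR=12 → advance +1; mR−mL=-132/13 → turn -1·90°
n=4: pose=(2,5,S); sL=32/13, sR=160/49; mL=3648/637, mR=-1296/637; mL+mR=48/13 → advance +1; mR−mL=-4944/637 → turn -1·90°
n=5: pose=(2,4,W); sL=16/5, sR=16; mL=96/5, mR=-72/5; mL+mR=24/5 → advance +1; mR−mL=-168/5 → turn -1·90°

0 32/13 160/49 3648/637 -1296/637 2 5 S
1 16/5 16 96/5 -72/5 2 4 W
2 32 160/13 576/13 48/13 1 4 N
3 8 40/13 144/13 12/13 1 5 E
4 32/13 160/49 3648/637 -1296/637 2 5 S
5 16/5 16 96/5 -72/5 2 4 W
final 1 4 N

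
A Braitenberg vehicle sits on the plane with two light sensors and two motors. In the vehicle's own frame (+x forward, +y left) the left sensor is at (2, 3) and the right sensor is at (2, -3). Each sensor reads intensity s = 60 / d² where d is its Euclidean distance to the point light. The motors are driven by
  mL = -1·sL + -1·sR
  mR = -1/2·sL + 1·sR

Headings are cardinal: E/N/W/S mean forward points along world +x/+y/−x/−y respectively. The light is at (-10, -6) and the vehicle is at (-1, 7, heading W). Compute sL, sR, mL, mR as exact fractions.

left sensor world pos  = (-3, 4); dL² = 149
right sensor world pos = (-3, 10); dR² = 305
sL = 60/149 = 60/149
sR = 60/305 = 12/61
mL = -1·sL + -1·sR = -5448/9089
mR = -1/2·sL + 1·sR = -42/9089

60/149 12/61 -5448/9089 -42/9089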